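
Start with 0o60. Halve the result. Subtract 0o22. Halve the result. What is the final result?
Convert 0o60 (octal) → 6×8 = 48 (decimal)
Start: 48
48 ÷ 2 = 24
Convert 0o22 (octal) → 2×8 + 2 = 18 (decimal)
24 - 18 = 6
6 ÷ 2 = 3
3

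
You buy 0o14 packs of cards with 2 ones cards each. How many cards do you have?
Convert 2 ones (place-value notation) → 2 (decimal)
Convert 0o14 (octal) → 1×8 + 4 = 12 (decimal)
Compute 2 × 12 = 24
24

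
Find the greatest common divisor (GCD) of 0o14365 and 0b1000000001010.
Convert 0o14365 (octal) → 1×4096 + 4×512 + 3×64 + 6×8 + 5 = 6389 (decimal)
Convert 0b1000000001010 (binary) → 4096 + 8 + 2 = 4106 (decimal)
Compute gcd(6389, 4106) = 1
1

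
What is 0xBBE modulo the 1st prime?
Convert 0xBBE (hexadecimal) → 11×256 + 11×16 + 14 = 3006 (decimal)
Convert the 1st prime (prime index) → 2 (decimal)
Compute 3006 mod 2 = 0
0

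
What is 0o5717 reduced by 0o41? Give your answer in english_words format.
Convert 0o5717 (octal) → 5×512 + 7×64 + 1×8 + 7 = 3023 (decimal)
Convert 0o41 (octal) → 4×8 + 1 = 33 (decimal)
Compute 3023 - 33 = 2990
Convert 2990 (decimal) → 2990 = 2×1000 + 9×100 + 90 → two thousand nine hundred ninety (English words)
two thousand nine hundred ninety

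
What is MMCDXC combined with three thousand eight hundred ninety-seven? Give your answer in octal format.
Convert MMCDXC (Roman numeral) → 1000 + 1000 + 400 + 90 = 2490 (decimal)
Convert three thousand eight hundred ninety-seven (English words) → 3×1000 + 8×100 + 97 = 3897 (decimal)
Compute 2490 + 3897 = 6387
Convert 6387 (decimal) → 6387 = 1×4096 + 4×512 + 3×64 + 6×8 + 3 → 0o14363 (octal)
0o14363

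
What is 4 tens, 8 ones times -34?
Convert 4 tens, 8 ones (place-value notation) → 4×10 + 8 = 48 (decimal)
Compute 48 × -34 = -1632
-1632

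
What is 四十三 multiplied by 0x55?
Convert 四十三 (Chinese numeral) → 4×10 + 3 = 43 (decimal)
Convert 0x55 (hexadecimal) → 5×16 + 5 = 85 (decimal)
Compute 43 × 85 = 3655
3655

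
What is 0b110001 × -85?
Convert 0b110001 (binary) → 32 + 16 + 1 = 49 (decimal)
Compute 49 × -85 = -4165
-4165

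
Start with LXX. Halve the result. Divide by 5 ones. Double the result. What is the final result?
Convert LXX (Roman numeral) → 50 + 10 + 10 = 70 (decimal)
Start: 70
70 ÷ 2 = 35
Convert 5 ones (place-value notation) → 5 (decimal)
35 ÷ 5 = 7
7 × 2 = 14
14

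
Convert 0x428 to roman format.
Convert 0x428 (hexadecimal) → 4×256 + 2×16 + 8 = 1064 (decimal)
Convert 1064 (decimal) → 1064 = 1000 + 50 + 10 + 4 → MLXIV (Roman numeral)
MLXIV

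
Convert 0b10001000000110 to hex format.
Convert 0b10001000000110 (binary) → 8192 + 512 + 4 + 2 = 8710 (decimal)
Convert 8710 (decimal) → 8710 = 2×4096 + 2×256 + 6 → 0x2206 (hexadecimal)
0x2206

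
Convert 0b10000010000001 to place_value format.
Convert 0b10000010000001 (binary) → 8192 + 128 + 1 = 8321 (decimal)
Convert 8321 (decimal) → 8321 = 8×1000 + 3×100 + 2×10 + 1 → 8 thousands, 3 hundreds, 2 tens, 1 one (place-value notation)
8 thousands, 3 hundreds, 2 tens, 1 one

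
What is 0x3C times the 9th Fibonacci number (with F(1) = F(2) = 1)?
Convert 0x3C (hexadecimal) → 3×16 + 12 = 60 (decimal)
Convert the 9th Fibonacci number (with F(1) = F(2) = 1) (Fibonacci index) → 1, 1, 2, 3, 5, 8, 13, 21, 34 → 34 (decimal)
Compute 60 × 34 = 2040
2040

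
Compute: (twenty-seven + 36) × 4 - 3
Convert twenty-seven (English words) → 27 (decimal)
Expression in decimal: (27 + 36) × 4 - 3
Parentheses first: 27 + 36 = 63
Multiply: 63 × 4 = 252
Subtract: 252 - 3 = 249
249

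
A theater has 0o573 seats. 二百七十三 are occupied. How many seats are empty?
Convert 0o573 (octal) → 5×64 + 7×8 + 3 = 379 (decimal)
Convert 二百七十三 (Chinese numeral) → 2×100 + 7×10 + 3 = 273 (decimal)
Compute 379 - 273 = 106
106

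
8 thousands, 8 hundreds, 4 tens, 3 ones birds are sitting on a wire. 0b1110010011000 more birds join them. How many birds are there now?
Convert 8 thousands, 8 hundreds, 4 tens, 3 ones (place-value notation) → 8×1000 + 8×100 + 4×10 + 3 = 8843 (decimal)
Convert 0b1110010011000 (binary) → 4096 + 2048 + 1024 + 128 + 16 + 8 = 7320 (decimal)
Compute 8843 + 7320 = 16163
16163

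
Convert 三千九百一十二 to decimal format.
Convert 三千九百一十二 (Chinese numeral) → 3×1000 + 9×100 + 1×10 + 2 = 3912 (decimal)
3912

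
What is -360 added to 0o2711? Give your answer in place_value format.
Convert 0o2711 (octal) → 2×512 + 7×64 + 1×8 + 1 = 1481 (decimal)
Compute -360 + 1481 = 1121
Convert 1121 (decimal) → 1121 = 1×1000 + 1×100 + 2×10 + 1 → 1 thousand, 1 hundred, 2 tens, 1 one (place-value notation)
1 thousand, 1 hundred, 2 tens, 1 one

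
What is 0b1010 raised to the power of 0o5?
Convert 0b1010 (binary) → 8 + 2 = 10 (decimal)
Convert 0o5 (octal) → 5 (decimal)
Compute 10 ^ 5 = 100000
100000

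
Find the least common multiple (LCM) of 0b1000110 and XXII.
Convert 0b1000110 (binary) → 64 + 4 + 2 = 70 (decimal)
Convert XXII (Roman numeral) → 10 + 10 + 1 + 1 = 22 (decimal)
Compute lcm(70, 22) = 770
770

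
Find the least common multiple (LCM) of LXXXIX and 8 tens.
Convert LXXXIX (Roman numeral) → 50 + 10 + 10 + 10 + 9 = 89 (decimal)
Convert 8 tens (place-value notation) → 8×10 = 80 (decimal)
Compute lcm(89, 80) = 7120
7120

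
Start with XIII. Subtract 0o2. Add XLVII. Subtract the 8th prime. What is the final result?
Convert XIII (Roman numeral) → 10 + 1 + 1 + 1 = 13 (decimal)
Start: 13
Convert 0o2 (octal) → 2 (decimal)
13 - 2 = 11
Convert XLVII (Roman numeral) → 40 + 5 + 1 + 1 = 47 (decimal)
11 + 47 = 58
Convert the 8th prime (prime index) → 19 (decimal)
58 - 19 = 39
39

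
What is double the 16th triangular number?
The 16th triangular number = 16×17/2 = 136
Compute 136 × 2 = 272
272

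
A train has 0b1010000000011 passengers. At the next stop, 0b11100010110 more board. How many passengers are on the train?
Convert 0b1010000000011 (binary) → 4096 + 1024 + 2 + 1 = 5123 (decimal)
Convert 0b11100010110 (binary) → 1024 + 512 + 256 + 16 + 4 + 2 = 1814 (decimal)
Compute 5123 + 1814 = 6937
6937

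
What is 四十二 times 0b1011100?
Convert 四十二 (Chinese numeral) → 4×10 + 2 = 42 (decimal)
Convert 0b1011100 (binary) → 64 + 16 + 8 + 4 = 92 (decimal)
Compute 42 × 92 = 3864
3864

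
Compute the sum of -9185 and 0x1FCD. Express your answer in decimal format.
Convert 0x1FCD (hexadecimal) → 1×4096 + 15×256 + 12×16 + 13 = 8141 (decimal)
Compute -9185 + 8141 = -1044
-1044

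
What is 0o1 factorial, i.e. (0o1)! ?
Convert 0o1 (octal) → 1 (decimal)
Compute 1! = 1
1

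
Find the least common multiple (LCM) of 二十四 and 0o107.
Convert 二十四 (Chinese numeral) → 2×10 + 4 = 24 (decimal)
Convert 0o107 (octal) → 1×64 + 7 = 71 (decimal)
Compute lcm(24, 71) = 1704
1704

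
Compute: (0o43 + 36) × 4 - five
Convert 0o43 (octal) → 4×8 + 3 = 35 (decimal)
Convert five (English words) → 5 (decimal)
Expression in decimal: (35 + 36) × 4 - 5
Parentheses first: 35 + 36 = 71
Multiply: 71 × 4 = 284
Subtract: 284 - 5 = 279
279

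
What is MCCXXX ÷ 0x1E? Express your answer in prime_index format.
Convert MCCXXX (Roman numeral) → 1000 + 100 + 100 + 10 + 10 + 10 = 1230 (decimal)
Convert 0x1E (hexadecimal) → 1×16 + 14 = 30 (decimal)
Compute 1230 ÷ 30 = 41
Convert 41 (decimal) → the 13th prime (prime index)
the 13th prime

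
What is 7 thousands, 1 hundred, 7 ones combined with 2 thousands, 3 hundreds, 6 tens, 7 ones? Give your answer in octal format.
Convert 7 thousands, 1 hundred, 7 ones (place-value notation) → 7×1000 + 1×100 + 7 = 7107 (decimal)
Convert 2 thousands, 3 hundreds, 6 tens, 7 ones (place-value notation) → 2×1000 + 3×100 + 6×10 + 7 = 2367 (decimal)
Compute 7107 + 2367 = 9474
Convert 9474 (decimal) → 9474 = 2×4096 + 2×512 + 4×64 + 2 → 0o22402 (octal)
0o22402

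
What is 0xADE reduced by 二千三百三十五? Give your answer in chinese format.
Convert 0xADE (hexadecimal) → 10×256 + 13×16 + 14 = 2782 (decimal)
Convert 二千三百三十五 (Chinese numeral) → 2×1000 + 3×100 + 3×10 + 5 = 2335 (decimal)
Compute 2782 - 2335 = 447
Convert 447 (decimal) → 447 = 4×100 + 4×10 + 7 → 四百四十七 (Chinese numeral)
四百四十七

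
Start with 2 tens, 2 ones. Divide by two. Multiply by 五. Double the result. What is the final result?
Convert 2 tens, 2 ones (place-value notation) → 2×10 + 2 = 22 (decimal)
Start: 22
Convert two (English words) → 2 (decimal)
22 ÷ 2 = 11
Convert 五 (Chinese numeral) → 5 (decimal)
11 × 5 = 55
55 × 2 = 110
110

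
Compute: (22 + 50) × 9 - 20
Parentheses first: 22 + 50 = 72
Multiply: 72 × 9 = 648
Subtract: 648 - 20 = 628
628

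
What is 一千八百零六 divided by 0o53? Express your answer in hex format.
Convert 一千八百零六 (Chinese numeral) → 1×1000 + 8×100 + 6 = 1806 (decimal)
Convert 0o53 (octal) → 5×8 + 3 = 43 (decimal)
Compute 1806 ÷ 43 = 42
Convert 42 (decimal) → 42 = 2×16 + 10 → 0x2A (hexadecimal)
0x2A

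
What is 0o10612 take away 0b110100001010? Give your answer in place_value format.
Convert 0o10612 (octal) → 1×4096 + 6×64 + 1×8 + 2 = 4490 (decimal)
Convert 0b110100001010 (binary) → 2048 + 1024 + 256 + 8 + 2 = 3338 (decimal)
Compute 4490 - 3338 = 1152
Convert 1152 (decimal) → 1152 = 1×1000 + 1×100 + 5×10 + 2 → 1 thousand, 1 hundred, 5 tens, 2 ones (place-value notation)
1 thousand, 1 hundred, 5 tens, 2 ones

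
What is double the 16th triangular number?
The 16th triangular number = 16×17/2 = 136
Compute 136 × 2 = 272
272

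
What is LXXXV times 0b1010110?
Convert LXXXV (Roman numeral) → 50 + 10 + 10 + 10 + 5 = 85 (decimal)
Convert 0b1010110 (binary) → 64 + 16 + 4 + 2 = 86 (decimal)
Compute 85 × 86 = 7310
7310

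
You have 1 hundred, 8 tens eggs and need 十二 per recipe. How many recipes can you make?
Convert 1 hundred, 8 tens (place-value notation) → 1×100 + 8×10 = 180 (decimal)
Convert 十二 (Chinese numeral) → 1×10 + 2 = 12 (decimal)
Compute 180 ÷ 12 = 15
15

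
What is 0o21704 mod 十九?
Convert 0o21704 (octal) → 2×4096 + 1×512 + 7×64 + 4 = 9156 (decimal)
Convert 十九 (Chinese numeral) → 1×10 + 9 = 19 (decimal)
Compute 9156 mod 19 = 17
17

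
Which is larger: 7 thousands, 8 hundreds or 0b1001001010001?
Convert 7 thousands, 8 hundreds (place-value notation) → 7×1000 + 8×100 = 7800 (decimal)
Convert 0b1001001010001 (binary) → 4096 + 512 + 64 + 16 + 1 = 4689 (decimal)
Compare 7800 vs 4689: larger = 7800
7800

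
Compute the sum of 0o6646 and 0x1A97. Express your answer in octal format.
Convert 0o6646 (octal) → 6×512 + 6×64 + 4×8 + 6 = 3494 (decimal)
Convert 0x1A97 (hexadecimal) → 1×4096 + 10×256 + 9×16 + 7 = 6807 (decimal)
Compute 3494 + 6807 = 10301
Convert 10301 (decimal) → 10301 = 2×4096 + 4×512 + 7×8 + 5 → 0o24075 (octal)
0o24075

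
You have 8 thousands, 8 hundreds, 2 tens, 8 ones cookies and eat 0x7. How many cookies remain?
Convert 8 thousands, 8 hundreds, 2 tens, 8 ones (place-value notation) → 8×1000 + 8×100 + 2×10 + 8 = 8828 (decimal)
Convert 0x7 (hexadecimal) → 7 (decimal)
Compute 8828 - 7 = 8821
8821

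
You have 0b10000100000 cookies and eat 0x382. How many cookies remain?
Convert 0b10000100000 (binary) → 1024 + 32 = 1056 (decimal)
Convert 0x382 (hexadecimal) → 3×256 + 8×16 + 2 = 898 (decimal)
Compute 1056 - 898 = 158
158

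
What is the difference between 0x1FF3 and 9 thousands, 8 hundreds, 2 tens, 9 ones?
Convert 0x1FF3 (hexadecimal) → 1×4096 + 15×256 + 15×16 + 3 = 8179 (decimal)
Convert 9 thousands, 8 hundreds, 2 tens, 9 ones (place-value notation) → 9×1000 + 8×100 + 2×10 + 9 = 9829 (decimal)
Difference: |8179 - 9829| = 1650
1650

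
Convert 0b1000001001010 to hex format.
Convert 0b1000001001010 (binary) → 4096 + 64 + 8 + 2 = 4170 (decimal)
Convert 4170 (decimal) → 4170 = 1×4096 + 4×16 + 10 → 0x104A (hexadecimal)
0x104A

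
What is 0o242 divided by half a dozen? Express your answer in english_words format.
Convert 0o242 (octal) → 2×64 + 4×8 + 2 = 162 (decimal)
Convert half a dozen (colloquial) → 6 (decimal)
Compute 162 ÷ 6 = 27
Convert 27 (decimal) → twenty-seven (English words)
twenty-seven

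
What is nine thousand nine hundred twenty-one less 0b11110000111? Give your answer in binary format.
Convert nine thousand nine hundred twenty-one (English words) → 9×1000 + 9×100 + 21 = 9921 (decimal)
Convert 0b11110000111 (binary) → 1024 + 512 + 256 + 128 + 4 + 2 + 1 = 1927 (decimal)
Compute 9921 - 1927 = 7994
Convert 7994 (decimal) → 7994 = 4096 + 2048 + 1024 + 512 + 256 + 32 + 16 + 8 + 2 → 0b1111100111010 (binary)
0b1111100111010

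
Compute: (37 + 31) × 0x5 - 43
Convert 0x5 (hexadecimal) → 5 (decimal)
Expression in decimal: (37 + 31) × 5 - 43
Parentheses first: 37 + 31 = 68
Multiply: 68 × 5 = 340
Subtract: 340 - 43 = 297
297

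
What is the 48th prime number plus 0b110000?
The 48th prime number = 223
Convert 0b110000 (binary) → 32 + 16 = 48 (decimal)
Compute 223 + 48 = 271
271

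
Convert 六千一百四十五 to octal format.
Convert 六千一百四十五 (Chinese numeral) → 6×1000 + 1×100 + 4×10 + 5 = 6145 (decimal)
Convert 6145 (decimal) → 6145 = 1×4096 + 4×512 + 1 → 0o14001 (octal)
0o14001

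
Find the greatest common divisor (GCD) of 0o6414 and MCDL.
Convert 0o6414 (octal) → 6×512 + 4×64 + 1×8 + 4 = 3340 (decimal)
Convert MCDL (Roman numeral) → 1000 + 400 + 50 = 1450 (decimal)
Compute gcd(3340, 1450) = 10
10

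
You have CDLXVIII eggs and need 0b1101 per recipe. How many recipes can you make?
Convert CDLXVIII (Roman numeral) → 400 + 50 + 10 + 5 + 1 + 1 + 1 = 468 (decimal)
Convert 0b1101 (binary) → 8 + 4 + 1 = 13 (decimal)
Compute 468 ÷ 13 = 36
36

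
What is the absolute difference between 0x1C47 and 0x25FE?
Convert 0x1C47 (hexadecimal) → 1×4096 + 12×256 + 4×16 + 7 = 7239 (decimal)
Convert 0x25FE (hexadecimal) → 2×4096 + 5×256 + 15×16 + 14 = 9726 (decimal)
Compute |7239 - 9726| = 2487
2487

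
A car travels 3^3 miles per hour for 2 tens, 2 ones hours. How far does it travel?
Convert 3^3 (power) → 27 (decimal)
Convert 2 tens, 2 ones (place-value notation) → 2×10 + 2 = 22 (decimal)
Compute 27 × 22 = 594
594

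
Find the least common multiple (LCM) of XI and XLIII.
Convert XI (Roman numeral) → 10 + 1 = 11 (decimal)
Convert XLIII (Roman numeral) → 40 + 1 + 1 + 1 = 43 (decimal)
Compute lcm(11, 43) = 473
473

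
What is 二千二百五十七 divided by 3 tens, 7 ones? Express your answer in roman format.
Convert 二千二百五十七 (Chinese numeral) → 2×1000 + 2×100 + 5×10 + 7 = 2257 (decimal)
Convert 3 tens, 7 ones (place-value notation) → 3×10 + 7 = 37 (decimal)
Compute 2257 ÷ 37 = 61
Convert 61 (decimal) → 61 = 50 + 10 + 1 → LXI (Roman numeral)
LXI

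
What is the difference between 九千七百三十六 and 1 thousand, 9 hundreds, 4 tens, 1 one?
Convert 九千七百三十六 (Chinese numeral) → 9×1000 + 7×100 + 3×10 + 6 = 9736 (decimal)
Convert 1 thousand, 9 hundreds, 4 tens, 1 one (place-value notation) → 1×1000 + 9×100 + 4×10 + 1 = 1941 (decimal)
Difference: |9736 - 1941| = 7795
7795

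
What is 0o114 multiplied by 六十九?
Convert 0o114 (octal) → 1×64 + 1×8 + 4 = 76 (decimal)
Convert 六十九 (Chinese numeral) → 6×10 + 9 = 69 (decimal)
Compute 76 × 69 = 5244
5244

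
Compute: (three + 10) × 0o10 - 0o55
Convert three (English words) → 3 (decimal)
Convert 0o10 (octal) → 1×8 = 8 (decimal)
Convert 0o55 (octal) → 5×8 + 5 = 45 (decimal)
Expression in decimal: (3 + 10) × 8 - 45
Parentheses first: 3 + 10 = 13
Multiply: 13 × 8 = 104
Subtract: 104 - 45 = 59
59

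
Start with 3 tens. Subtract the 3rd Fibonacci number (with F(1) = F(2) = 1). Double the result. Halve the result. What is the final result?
Convert 3 tens (place-value notation) → 3×10 = 30 (decimal)
Start: 30
Convert the 3rd Fibonacci number (with F(1) = F(2) = 1) (Fibonacci index) → 1, 1, 2 → 2 (decimal)
30 - 2 = 28
28 × 2 = 56
56 ÷ 2 = 28
28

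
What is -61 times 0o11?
Convert 0o11 (octal) → 1×8 + 1 = 9 (decimal)
Compute -61 × 9 = -549
-549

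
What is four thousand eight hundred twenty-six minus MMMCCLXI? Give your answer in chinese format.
Convert four thousand eight hundred twenty-six (English words) → 4×1000 + 8×100 + 26 = 4826 (decimal)
Convert MMMCCLXI (Roman numeral) → 1000 + 1000 + 1000 + 100 + 100 + 50 + 10 + 1 = 3261 (decimal)
Compute 4826 - 3261 = 1565
Convert 1565 (decimal) → 1565 = 1×1000 + 5×100 + 6×10 + 5 → 一千五百六十五 (Chinese numeral)
一千五百六十五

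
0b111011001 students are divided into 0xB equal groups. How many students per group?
Convert 0b111011001 (binary) → 256 + 128 + 64 + 16 + 8 + 1 = 473 (decimal)
Convert 0xB (hexadecimal) → 11 (decimal)
Compute 473 ÷ 11 = 43
43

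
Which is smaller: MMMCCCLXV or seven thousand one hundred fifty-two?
Convert MMMCCCLXV (Roman numeral) → 1000 + 1000 + 1000 + 100 + 100 + 100 + 50 + 10 + 5 = 3365 (decimal)
Convert seven thousand one hundred fifty-two (English words) → 7×1000 + 1×100 + 52 = 7152 (decimal)
Compare 3365 vs 7152: smaller = 3365
3365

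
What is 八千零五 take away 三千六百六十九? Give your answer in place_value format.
Convert 八千零五 (Chinese numeral) → 8×1000 + 5 = 8005 (decimal)
Convert 三千六百六十九 (Chinese numeral) → 3×1000 + 6×100 + 6×10 + 9 = 3669 (decimal)
Compute 8005 - 3669 = 4336
Convert 4336 (decimal) → 4336 = 4×1000 + 3×100 + 3×10 + 6 → 4 thousands, 3 hundreds, 3 tens, 6 ones (place-value notation)
4 thousands, 3 hundreds, 3 tens, 6 ones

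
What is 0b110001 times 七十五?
Convert 0b110001 (binary) → 32 + 16 + 1 = 49 (decimal)
Convert 七十五 (Chinese numeral) → 7×10 + 5 = 75 (decimal)
Compute 49 × 75 = 3675
3675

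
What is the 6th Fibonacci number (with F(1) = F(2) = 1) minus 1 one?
The 6th Fibonacci number (with F(1) = F(2) = 1): 1, 1, 2, 3, 5, 8 → 8
Convert 1 one (place-value notation) → 1 (decimal)
Compute 8 - 1 = 7
7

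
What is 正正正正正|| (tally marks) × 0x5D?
Convert 正正正正正|| (tally marks) → 5 + 5 + 5 + 5 + 5 + 2 = 27 (decimal)
Convert 0x5D (hexadecimal) → 5×16 + 13 = 93 (decimal)
Compute 27 × 93 = 2511
2511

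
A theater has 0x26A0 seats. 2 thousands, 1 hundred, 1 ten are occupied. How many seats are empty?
Convert 0x26A0 (hexadecimal) → 2×4096 + 6×256 + 10×16 = 9888 (decimal)
Convert 2 thousands, 1 hundred, 1 ten (place-value notation) → 2×1000 + 1×100 + 1×10 = 2110 (decimal)
Compute 9888 - 2110 = 7778
7778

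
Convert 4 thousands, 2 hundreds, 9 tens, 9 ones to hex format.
Convert 4 thousands, 2 hundreds, 9 tens, 9 ones (place-value notation) → 4×1000 + 2×100 + 9×10 + 9 = 4299 (decimal)
Convert 4299 (decimal) → 4299 = 1×4096 + 12×16 + 11 → 0x10CB (hexadecimal)
0x10CB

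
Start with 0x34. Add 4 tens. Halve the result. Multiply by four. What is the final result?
Convert 0x34 (hexadecimal) → 3×16 + 4 = 52 (decimal)
Start: 52
Convert 4 tens (place-value notation) → 4×10 = 40 (decimal)
52 + 40 = 92
92 ÷ 2 = 46
Convert four (English words) → 4 (decimal)
46 × 4 = 184
184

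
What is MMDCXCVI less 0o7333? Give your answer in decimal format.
Convert MMDCXCVI (Roman numeral) → 1000 + 1000 + 500 + 100 + 90 + 5 + 1 = 2696 (decimal)
Convert 0o7333 (octal) → 7×512 + 3×64 + 3×8 + 3 = 3803 (decimal)
Compute 2696 - 3803 = -1107
-1107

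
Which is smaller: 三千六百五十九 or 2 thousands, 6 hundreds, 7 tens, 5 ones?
Convert 三千六百五十九 (Chinese numeral) → 3×1000 + 6×100 + 5×10 + 9 = 3659 (decimal)
Convert 2 thousands, 6 hundreds, 7 tens, 5 ones (place-value notation) → 2×1000 + 6×100 + 7×10 + 5 = 2675 (decimal)
Compare 3659 vs 2675: smaller = 2675
2675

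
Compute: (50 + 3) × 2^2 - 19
Convert 2^2 (power) → 4 (decimal)
Expression in decimal: (50 + 3) × 4 - 19
Parentheses first: 50 + 3 = 53
Multiply: 53 × 4 = 212
Subtract: 212 - 19 = 193
193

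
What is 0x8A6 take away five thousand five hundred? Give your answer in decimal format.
Convert 0x8A6 (hexadecimal) → 8×256 + 10×16 + 6 = 2214 (decimal)
Convert five thousand five hundred (English words) → 5×1000 + 5×100 = 5500 (decimal)
Compute 2214 - 5500 = -3286
-3286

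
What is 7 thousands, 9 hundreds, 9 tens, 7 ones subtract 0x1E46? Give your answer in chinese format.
Convert 7 thousands, 9 hundreds, 9 tens, 7 ones (place-value notation) → 7×1000 + 9×100 + 9×10 + 7 = 7997 (decimal)
Convert 0x1E46 (hexadecimal) → 1×4096 + 14×256 + 4×16 + 6 = 7750 (decimal)
Compute 7997 - 7750 = 247
Convert 247 (decimal) → 247 = 2×100 + 4×10 + 7 → 二百四十七 (Chinese numeral)
二百四十七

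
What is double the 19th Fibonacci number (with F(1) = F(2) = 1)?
The 19th Fibonacci number (with F(1) = F(2) = 1) = 4181
Compute 4181 × 2 = 8362
8362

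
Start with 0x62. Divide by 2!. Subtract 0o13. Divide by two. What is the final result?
Convert 0x62 (hexadecimal) → 6×16 + 2 = 98 (decimal)
Start: 98
Convert 2! (factorial) → 2 (decimal)
98 ÷ 2 = 49
Convert 0o13 (octal) → 1×8 + 3 = 11 (decimal)
49 - 11 = 38
Convert two (English words) → 2 (decimal)
38 ÷ 2 = 19
19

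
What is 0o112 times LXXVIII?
Convert 0o112 (octal) → 1×64 + 1×8 + 2 = 74 (decimal)
Convert LXXVIII (Roman numeral) → 50 + 10 + 10 + 5 + 1 + 1 + 1 = 78 (decimal)
Compute 74 × 78 = 5772
5772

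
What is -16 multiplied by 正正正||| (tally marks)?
Convert 正正正||| (tally marks) → 5 + 5 + 5 + 3 = 18 (decimal)
Compute -16 × 18 = -288
-288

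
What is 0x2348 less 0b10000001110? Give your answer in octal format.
Convert 0x2348 (hexadecimal) → 2×4096 + 3×256 + 4×16 + 8 = 9032 (decimal)
Convert 0b10000001110 (binary) → 1024 + 8 + 4 + 2 = 1038 (decimal)
Compute 9032 - 1038 = 7994
Convert 7994 (decimal) → 7994 = 1×4096 + 7×512 + 4×64 + 7×8 + 2 → 0o17472 (octal)
0o17472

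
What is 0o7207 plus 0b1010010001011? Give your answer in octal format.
Convert 0o7207 (octal) → 7×512 + 2×64 + 7 = 3719 (decimal)
Convert 0b1010010001011 (binary) → 4096 + 1024 + 128 + 8 + 2 + 1 = 5259 (decimal)
Compute 3719 + 5259 = 8978
Convert 8978 (decimal) → 8978 = 2×4096 + 1×512 + 4×64 + 2×8 + 2 → 0o21422 (octal)
0o21422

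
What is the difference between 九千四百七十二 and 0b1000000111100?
Convert 九千四百七十二 (Chinese numeral) → 9×1000 + 4×100 + 7×10 + 2 = 9472 (decimal)
Convert 0b1000000111100 (binary) → 4096 + 32 + 16 + 8 + 4 = 4156 (decimal)
Difference: |9472 - 4156| = 5316
5316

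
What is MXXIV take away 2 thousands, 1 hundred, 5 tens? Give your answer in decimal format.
Convert MXXIV (Roman numeral) → 1000 + 10 + 10 + 4 = 1024 (decimal)
Convert 2 thousands, 1 hundred, 5 tens (place-value notation) → 2×1000 + 1×100 + 5×10 = 2150 (decimal)
Compute 1024 - 2150 = -1126
-1126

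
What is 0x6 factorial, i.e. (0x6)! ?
Convert 0x6 (hexadecimal) → 6 (decimal)
Compute 6! = 720
720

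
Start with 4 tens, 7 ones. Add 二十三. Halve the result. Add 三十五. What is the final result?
Convert 4 tens, 7 ones (place-value notation) → 4×10 + 7 = 47 (decimal)
Start: 47
Convert 二十三 (Chinese numeral) → 2×10 + 3 = 23 (decimal)
47 + 23 = 70
70 ÷ 2 = 35
Convert 三十五 (Chinese numeral) → 3×10 + 5 = 35 (decimal)
35 + 35 = 70
70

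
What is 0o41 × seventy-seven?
Convert 0o41 (octal) → 4×8 + 1 = 33 (decimal)
Convert seventy-seven (English words) → 77 (decimal)
Compute 33 × 77 = 2541
2541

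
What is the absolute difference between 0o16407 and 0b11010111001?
Convert 0o16407 (octal) → 1×4096 + 6×512 + 4×64 + 7 = 7431 (decimal)
Convert 0b11010111001 (binary) → 1024 + 512 + 128 + 32 + 16 + 8 + 1 = 1721 (decimal)
Compute |7431 - 1721| = 5710
5710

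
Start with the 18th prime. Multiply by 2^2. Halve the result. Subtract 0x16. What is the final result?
Convert the 18th prime (prime index) → 61 (decimal)
Start: 61
Convert 2^2 (power) → 4 (decimal)
61 × 4 = 244
244 ÷ 2 = 122
Convert 0x16 (hexadecimal) → 1×16 + 6 = 22 (decimal)
122 - 22 = 100
100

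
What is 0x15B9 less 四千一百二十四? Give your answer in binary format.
Convert 0x15B9 (hexadecimal) → 1×4096 + 5×256 + 11×16 + 9 = 5561 (decimal)
Convert 四千一百二十四 (Chinese numeral) → 4×1000 + 1×100 + 2×10 + 4 = 4124 (decimal)
Compute 5561 - 4124 = 1437
Convert 1437 (decimal) → 1437 = 1024 + 256 + 128 + 16 + 8 + 4 + 1 → 0b10110011101 (binary)
0b10110011101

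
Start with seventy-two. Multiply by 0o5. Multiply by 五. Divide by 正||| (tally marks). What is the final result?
Convert seventy-two (English words) → 72 (decimal)
Start: 72
Convert 0o5 (octal) → 5 (decimal)
72 × 5 = 360
Convert 五 (Chinese numeral) → 5 (decimal)
360 × 5 = 1800
Convert 正||| (tally marks) → 5 + 3 = 8 (decimal)
1800 ÷ 8 = 225
225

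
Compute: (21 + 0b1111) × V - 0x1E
Convert 0b1111 (binary) → 8 + 4 + 2 + 1 = 15 (decimal)
Convert V (Roman numeral) → 5 (decimal)
Convert 0x1E (hexadecimal) → 1×16 + 14 = 30 (decimal)
Expression in decimal: (21 + 15) × 5 - 30
Parentheses first: 21 + 15 = 36
Multiply: 36 × 5 = 180
Subtract: 180 - 30 = 150
150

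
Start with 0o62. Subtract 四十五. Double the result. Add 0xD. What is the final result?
Convert 0o62 (octal) → 6×8 + 2 = 50 (decimal)
Start: 50
Convert 四十五 (Chinese numeral) → 4×10 + 5 = 45 (decimal)
50 - 45 = 5
5 × 2 = 10
Convert 0xD (hexadecimal) → 13 (decimal)
10 + 13 = 23
23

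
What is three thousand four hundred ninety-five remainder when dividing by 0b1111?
Convert three thousand four hundred ninety-five (English words) → 3×1000 + 4×100 + 95 = 3495 (decimal)
Convert 0b1111 (binary) → 8 + 4 + 2 + 1 = 15 (decimal)
Compute 3495 mod 15 = 0
0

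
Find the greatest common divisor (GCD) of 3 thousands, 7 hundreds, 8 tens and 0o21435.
Convert 3 thousands, 7 hundreds, 8 tens (place-value notation) → 3×1000 + 7×100 + 8×10 = 3780 (decimal)
Convert 0o21435 (octal) → 2×4096 + 1×512 + 4×64 + 3×8 + 5 = 8989 (decimal)
Compute gcd(3780, 8989) = 1
1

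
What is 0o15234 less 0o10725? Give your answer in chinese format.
Convert 0o15234 (octal) → 1×4096 + 5×512 + 2×64 + 3×8 + 4 = 6812 (decimal)
Convert 0o10725 (octal) → 1×4096 + 7×64 + 2×8 + 5 = 4565 (decimal)
Compute 6812 - 4565 = 2247
Convert 2247 (decimal) → 2247 = 2×1000 + 2×100 + 4×10 + 7 → 二千二百四十七 (Chinese numeral)
二千二百四十七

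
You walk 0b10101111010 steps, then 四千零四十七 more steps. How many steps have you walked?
Convert 0b10101111010 (binary) → 1024 + 256 + 64 + 32 + 16 + 8 + 2 = 1402 (decimal)
Convert 四千零四十七 (Chinese numeral) → 4×1000 + 4×10 + 7 = 4047 (decimal)
Compute 1402 + 4047 = 5449
5449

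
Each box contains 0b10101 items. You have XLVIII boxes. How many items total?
Convert 0b10101 (binary) → 16 + 4 + 1 = 21 (decimal)
Convert XLVIII (Roman numeral) → 40 + 5 + 1 + 1 + 1 = 48 (decimal)
Compute 21 × 48 = 1008
1008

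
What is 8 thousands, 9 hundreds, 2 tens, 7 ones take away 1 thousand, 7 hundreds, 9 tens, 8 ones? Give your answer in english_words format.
Convert 8 thousands, 9 hundreds, 2 tens, 7 ones (place-value notation) → 8×1000 + 9×100 + 2×10 + 7 = 8927 (decimal)
Convert 1 thousand, 7 hundreds, 9 tens, 8 ones (place-value notation) → 1×1000 + 7×100 + 9×10 + 8 = 1798 (decimal)
Compute 8927 - 1798 = 7129
Convert 7129 (decimal) → 7129 = 7×1000 + 1×100 + 29 → seven thousand one hundred twenty-nine (English words)
seven thousand one hundred twenty-nine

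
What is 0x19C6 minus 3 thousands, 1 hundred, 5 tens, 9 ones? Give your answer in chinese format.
Convert 0x19C6 (hexadecimal) → 1×4096 + 9×256 + 12×16 + 6 = 6598 (decimal)
Convert 3 thousands, 1 hundred, 5 tens, 9 ones (place-value notation) → 3×1000 + 1×100 + 5×10 + 9 = 3159 (decimal)
Compute 6598 - 3159 = 3439
Convert 3439 (decimal) → 3439 = 3×1000 + 4×100 + 3×10 + 9 → 三千四百三十九 (Chinese numeral)
三千四百三十九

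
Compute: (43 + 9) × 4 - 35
Parentheses first: 43 + 9 = 52
Multiply: 52 × 4 = 208
Subtract: 208 - 35 = 173
173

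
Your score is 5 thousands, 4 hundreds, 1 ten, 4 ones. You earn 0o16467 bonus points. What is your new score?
Convert 5 thousands, 4 hundreds, 1 ten, 4 ones (place-value notation) → 5×1000 + 4×100 + 1×10 + 4 = 5414 (decimal)
Convert 0o16467 (octal) → 1×4096 + 6×512 + 4×64 + 6×8 + 7 = 7479 (decimal)
Compute 5414 + 7479 = 12893
12893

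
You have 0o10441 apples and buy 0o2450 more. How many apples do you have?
Convert 0o10441 (octal) → 1×4096 + 4×64 + 4×8 + 1 = 4385 (decimal)
Convert 0o2450 (octal) → 2×512 + 4×64 + 5×8 = 1320 (decimal)
Compute 4385 + 1320 = 5705
5705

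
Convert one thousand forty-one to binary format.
Convert one thousand forty-one (English words) → 1×1000 + 41 = 1041 (decimal)
Convert 1041 (decimal) → 1041 = 1024 + 16 + 1 → 0b10000010001 (binary)
0b10000010001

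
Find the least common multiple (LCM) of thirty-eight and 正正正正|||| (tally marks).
Convert thirty-eight (English words) → 38 (decimal)
Convert 正正正正|||| (tally marks) → 5 + 5 + 5 + 5 + 4 = 24 (decimal)
Compute lcm(38, 24) = 456
456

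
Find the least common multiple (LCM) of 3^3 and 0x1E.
Convert 3^3 (power) → 27 (decimal)
Convert 0x1E (hexadecimal) → 1×16 + 14 = 30 (decimal)
Compute lcm(27, 30) = 270
270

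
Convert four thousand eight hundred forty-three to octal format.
Convert four thousand eight hundred forty-three (English words) → 4×1000 + 8×100 + 43 = 4843 (decimal)
Convert 4843 (decimal) → 4843 = 1×4096 + 1×512 + 3×64 + 5×8 + 3 → 0o11353 (octal)
0o11353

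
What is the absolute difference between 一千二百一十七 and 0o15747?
Convert 一千二百一十七 (Chinese numeral) → 1×1000 + 2×100 + 1×10 + 7 = 1217 (decimal)
Convert 0o15747 (octal) → 1×4096 + 5×512 + 7×64 + 4×8 + 7 = 7143 (decimal)
Compute |1217 - 7143| = 5926
5926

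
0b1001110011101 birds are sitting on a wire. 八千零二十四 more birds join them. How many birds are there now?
Convert 0b1001110011101 (binary) → 4096 + 512 + 256 + 128 + 16 + 8 + 4 + 1 = 5021 (decimal)
Convert 八千零二十四 (Chinese numeral) → 8×1000 + 2×10 + 4 = 8024 (decimal)
Compute 5021 + 8024 = 13045
13045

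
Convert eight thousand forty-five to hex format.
Convert eight thousand forty-five (English words) → 8×1000 + 45 = 8045 (decimal)
Convert 8045 (decimal) → 8045 = 1×4096 + 15×256 + 6×16 + 13 → 0x1F6D (hexadecimal)
0x1F6D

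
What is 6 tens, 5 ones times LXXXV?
Convert 6 tens, 5 ones (place-value notation) → 6×10 + 5 = 65 (decimal)
Convert LXXXV (Roman numeral) → 50 + 10 + 10 + 10 + 5 = 85 (decimal)
Compute 65 × 85 = 5525
5525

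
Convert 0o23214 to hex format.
Convert 0o23214 (octal) → 2×4096 + 3×512 + 2×64 + 1×8 + 4 = 9868 (decimal)
Convert 9868 (decimal) → 9868 = 2×4096 + 6×256 + 8×16 + 12 → 0x268C (hexadecimal)
0x268C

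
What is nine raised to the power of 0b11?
Convert nine (English words) → 9 (decimal)
Convert 0b11 (binary) → 2 + 1 = 3 (decimal)
Compute 9 ^ 3 = 729
729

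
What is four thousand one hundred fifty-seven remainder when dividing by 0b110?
Convert four thousand one hundred fifty-seven (English words) → 4×1000 + 1×100 + 57 = 4157 (decimal)
Convert 0b110 (binary) → 4 + 2 = 6 (decimal)
Compute 4157 mod 6 = 5
5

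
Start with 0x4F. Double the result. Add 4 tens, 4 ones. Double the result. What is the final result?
Convert 0x4F (hexadecimal) → 4×16 + 15 = 79 (decimal)
Start: 79
79 × 2 = 158
Convert 4 tens, 4 ones (place-value notation) → 4×10 + 4 = 44 (decimal)
158 + 44 = 202
202 × 2 = 404
404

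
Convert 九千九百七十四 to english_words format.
Convert 九千九百七十四 (Chinese numeral) → 9×1000 + 9×100 + 7×10 + 4 = 9974 (decimal)
Convert 9974 (decimal) → 9974 = 9×1000 + 9×100 + 74 → nine thousand nine hundred seventy-four (English words)
nine thousand nine hundred seventy-four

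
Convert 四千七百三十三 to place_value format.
Convert 四千七百三十三 (Chinese numeral) → 4×1000 + 7×100 + 3×10 + 3 = 4733 (decimal)
Convert 4733 (decimal) → 4733 = 4×1000 + 7×100 + 3×10 + 3 → 4 thousands, 7 hundreds, 3 tens, 3 ones (place-value notation)
4 thousands, 7 hundreds, 3 tens, 3 ones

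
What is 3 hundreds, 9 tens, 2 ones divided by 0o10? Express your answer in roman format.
Convert 3 hundreds, 9 tens, 2 ones (place-value notation) → 3×100 + 9×10 + 2 = 392 (decimal)
Convert 0o10 (octal) → 1×8 = 8 (decimal)
Compute 392 ÷ 8 = 49
Convert 49 (decimal) → 49 = 40 + 9 → XLIX (Roman numeral)
XLIX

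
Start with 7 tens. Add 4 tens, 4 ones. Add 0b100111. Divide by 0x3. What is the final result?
Convert 7 tens (place-value notation) → 7×10 = 70 (decimal)
Start: 70
Convert 4 tens, 4 ones (place-value notation) → 4×10 + 4 = 44 (decimal)
70 + 44 = 114
Convert 0b100111 (binary) → 32 + 4 + 2 + 1 = 39 (decimal)
114 + 39 = 153
Convert 0x3 (hexadecimal) → 3 (decimal)
153 ÷ 3 = 51
51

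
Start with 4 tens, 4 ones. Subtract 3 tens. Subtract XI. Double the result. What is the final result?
Convert 4 tens, 4 ones (place-value notation) → 4×10 + 4 = 44 (decimal)
Start: 44
Convert 3 tens (place-value notation) → 3×10 = 30 (decimal)
44 - 30 = 14
Convert XI (Roman numeral) → 10 + 1 = 11 (decimal)
14 - 11 = 3
3 × 2 = 6
6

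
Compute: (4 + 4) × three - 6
Convert three (English words) → 3 (decimal)
Expression in decimal: (4 + 4) × 3 - 6
Parentheses first: 4 + 4 = 8
Multiply: 8 × 3 = 24
Subtract: 24 - 6 = 18
18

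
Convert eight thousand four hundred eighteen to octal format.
Convert eight thousand four hundred eighteen (English words) → 8×1000 + 4×100 + 18 = 8418 (decimal)
Convert 8418 (decimal) → 8418 = 2×4096 + 3×64 + 4×8 + 2 → 0o20342 (octal)
0o20342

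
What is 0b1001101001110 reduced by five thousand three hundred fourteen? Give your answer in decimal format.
Convert 0b1001101001110 (binary) → 4096 + 512 + 256 + 64 + 8 + 4 + 2 = 4942 (decimal)
Convert five thousand three hundred fourteen (English words) → 5×1000 + 3×100 + 14 = 5314 (decimal)
Compute 4942 - 5314 = -372
-372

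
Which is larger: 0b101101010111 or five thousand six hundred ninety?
Convert 0b101101010111 (binary) → 2048 + 512 + 256 + 64 + 16 + 4 + 2 + 1 = 2903 (decimal)
Convert five thousand six hundred ninety (English words) → 5×1000 + 6×100 + 90 = 5690 (decimal)
Compare 2903 vs 5690: larger = 5690
5690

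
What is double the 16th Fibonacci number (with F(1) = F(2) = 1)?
The 16th Fibonacci number (with F(1) = F(2) = 1) = 987
Compute 987 × 2 = 1974
1974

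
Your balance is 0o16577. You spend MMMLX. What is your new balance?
Convert 0o16577 (octal) → 1×4096 + 6×512 + 5×64 + 7×8 + 7 = 7551 (decimal)
Convert MMMLX (Roman numeral) → 1000 + 1000 + 1000 + 50 + 10 = 3060 (decimal)
Compute 7551 - 3060 = 4491
4491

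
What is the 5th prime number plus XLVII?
The 5th prime number = 11
Convert XLVII (Roman numeral) → 40 + 5 + 1 + 1 = 47 (decimal)
Compute 11 + 47 = 58
58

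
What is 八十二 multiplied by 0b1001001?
Convert 八十二 (Chinese numeral) → 8×10 + 2 = 82 (decimal)
Convert 0b1001001 (binary) → 64 + 8 + 1 = 73 (decimal)
Compute 82 × 73 = 5986
5986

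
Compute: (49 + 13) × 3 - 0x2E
Convert 0x2E (hexadecimal) → 2×16 + 14 = 46 (decimal)
Expression in decimal: (49 + 13) × 3 - 46
Parentheses first: 49 + 13 = 62
Multiply: 62 × 3 = 186
Subtract: 186 - 46 = 140
140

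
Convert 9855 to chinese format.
Convert 9855 (decimal) → 9855 = 9×1000 + 8×100 + 5×10 + 5 → 九千八百五十五 (Chinese numeral)
九千八百五十五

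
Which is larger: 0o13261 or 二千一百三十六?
Convert 0o13261 (octal) → 1×4096 + 3×512 + 2×64 + 6×8 + 1 = 5809 (decimal)
Convert 二千一百三十六 (Chinese numeral) → 2×1000 + 1×100 + 3×10 + 6 = 2136 (decimal)
Compare 5809 vs 2136: larger = 5809
5809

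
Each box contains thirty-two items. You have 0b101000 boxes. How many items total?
Convert thirty-two (English words) → 32 (decimal)
Convert 0b101000 (binary) → 32 + 8 = 40 (decimal)
Compute 32 × 40 = 1280
1280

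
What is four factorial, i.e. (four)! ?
Convert four (English words) → 4 (decimal)
Compute 4! = 24
24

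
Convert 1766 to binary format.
Convert 1766 (decimal) → 1766 = 1024 + 512 + 128 + 64 + 32 + 4 + 2 → 0b11011100110 (binary)
0b11011100110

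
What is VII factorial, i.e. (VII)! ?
Convert VII (Roman numeral) → 5 + 1 + 1 = 7 (decimal)
Compute 7! = 5040
5040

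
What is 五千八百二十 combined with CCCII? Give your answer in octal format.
Convert 五千八百二十 (Chinese numeral) → 5×1000 + 8×100 + 2×10 = 5820 (decimal)
Convert CCCII (Roman numeral) → 100 + 100 + 100 + 1 + 1 = 302 (decimal)
Compute 5820 + 302 = 6122
Convert 6122 (decimal) → 6122 = 1×4096 + 3×512 + 7×64 + 5×8 + 2 → 0o13752 (octal)
0o13752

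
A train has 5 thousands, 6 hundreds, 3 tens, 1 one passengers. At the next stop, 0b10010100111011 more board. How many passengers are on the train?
Convert 5 thousands, 6 hundreds, 3 tens, 1 one (place-value notation) → 5×1000 + 6×100 + 3×10 + 1 = 5631 (decimal)
Convert 0b10010100111011 (binary) → 8192 + 1024 + 256 + 32 + 16 + 8 + 2 + 1 = 9531 (decimal)
Compute 5631 + 9531 = 15162
15162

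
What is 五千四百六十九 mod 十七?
Convert 五千四百六十九 (Chinese numeral) → 5×1000 + 4×100 + 6×10 + 9 = 5469 (decimal)
Convert 十七 (Chinese numeral) → 1×10 + 7 = 17 (decimal)
Compute 5469 mod 17 = 12
12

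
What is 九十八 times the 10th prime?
Convert 九十八 (Chinese numeral) → 9×10 + 8 = 98 (decimal)
Convert the 10th prime (prime index) → 29 (decimal)
Compute 98 × 29 = 2842
2842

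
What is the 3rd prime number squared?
The 3rd prime number = 5
Compute 5² = 5 × 5 = 25
25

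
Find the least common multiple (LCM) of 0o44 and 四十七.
Convert 0o44 (octal) → 4×8 + 4 = 36 (decimal)
Convert 四十七 (Chinese numeral) → 4×10 + 7 = 47 (decimal)
Compute lcm(36, 47) = 1692
1692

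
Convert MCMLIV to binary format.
Convert MCMLIV (Roman numeral) → 1000 + 900 + 50 + 4 = 1954 (decimal)
Convert 1954 (decimal) → 1954 = 1024 + 512 + 256 + 128 + 32 + 2 → 0b11110100010 (binary)
0b11110100010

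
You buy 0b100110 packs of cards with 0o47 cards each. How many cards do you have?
Convert 0o47 (octal) → 4×8 + 7 = 39 (decimal)
Convert 0b100110 (binary) → 32 + 4 + 2 = 38 (decimal)
Compute 39 × 38 = 1482
1482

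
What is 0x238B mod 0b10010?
Convert 0x238B (hexadecimal) → 2×4096 + 3×256 + 8×16 + 11 = 9099 (decimal)
Convert 0b10010 (binary) → 16 + 2 = 18 (decimal)
Compute 9099 mod 18 = 9
9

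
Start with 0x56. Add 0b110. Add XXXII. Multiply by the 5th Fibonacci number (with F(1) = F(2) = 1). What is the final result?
Convert 0x56 (hexadecimal) → 5×16 + 6 = 86 (decimal)
Start: 86
Convert 0b110 (binary) → 4 + 2 = 6 (decimal)
86 + 6 = 92
Convert XXXII (Roman numeral) → 10 + 10 + 10 + 1 + 1 = 32 (decimal)
92 + 32 = 124
Convert the 5th Fibonacci number (with F(1) = F(2) = 1) (Fibonacci index) → 1, 1, 2, 3, 5 → 5 (decimal)
124 × 5 = 620
620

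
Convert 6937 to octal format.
Convert 6937 (decimal) → 6937 = 1×4096 + 5×512 + 4×64 + 3×8 + 1 → 0o15431 (octal)
0o15431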